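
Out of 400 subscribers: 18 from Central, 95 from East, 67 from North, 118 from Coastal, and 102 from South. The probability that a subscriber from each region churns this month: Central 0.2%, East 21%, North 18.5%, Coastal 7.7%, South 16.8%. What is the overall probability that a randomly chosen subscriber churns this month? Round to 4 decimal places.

0.1465

Prior × likelihood for each hypothesis:
  Central: 0.045 × 0.002 = 0.00009
  East: 0.2375 × 0.21 = 0.049875
  North: 0.1675 × 0.185 = 0.0309875
  Coastal: 0.295 × 0.077 = 0.022715
  South: 0.255 × 0.168 = 0.04284
P(churn) = 0.00009 + 0.049875 + 0.0309875 + 0.022715 + 0.04284 = 0.1465075 → 0.1465.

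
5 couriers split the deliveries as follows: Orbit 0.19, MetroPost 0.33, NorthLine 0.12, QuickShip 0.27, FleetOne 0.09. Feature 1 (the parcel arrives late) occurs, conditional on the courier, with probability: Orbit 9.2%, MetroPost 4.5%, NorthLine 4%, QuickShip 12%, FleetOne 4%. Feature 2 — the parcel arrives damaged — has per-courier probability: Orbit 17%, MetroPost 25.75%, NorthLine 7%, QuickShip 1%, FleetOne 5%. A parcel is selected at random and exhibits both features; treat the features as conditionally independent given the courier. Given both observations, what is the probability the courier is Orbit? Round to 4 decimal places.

0.3892

Prior × likelihood for each hypothesis:
  Orbit: 0.19 × 0.092 × 0.17 = 0.0029716
  MetroPost: 0.33 × 0.045 × 0.2575 = 0.003823875
  NorthLine: 0.12 × 0.04 × 0.07 = 0.000336
  QuickShip: 0.27 × 0.12 × 0.01 = 0.000324
  FleetOne: 0.09 × 0.04 × 0.05 = 0.00018
Sum = 0.007635475.
P(Orbit | evidence) = 0.0029716 / 0.007635475 ≈ 0.3892.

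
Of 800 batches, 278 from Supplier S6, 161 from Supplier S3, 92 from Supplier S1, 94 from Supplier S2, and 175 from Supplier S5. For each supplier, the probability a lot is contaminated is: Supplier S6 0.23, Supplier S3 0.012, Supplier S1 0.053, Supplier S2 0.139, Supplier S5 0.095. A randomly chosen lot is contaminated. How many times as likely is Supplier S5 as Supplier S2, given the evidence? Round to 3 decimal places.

1.272

By Bayes' rule, posterior ∝ prior × likelihood:
  Supplier S6: 0.3475 × 0.23 = 0.079925
  Supplier S3: 0.20125 × 0.012 = 0.002415
  Supplier S1: 0.115 × 0.053 = 0.006095
  Supplier S2: 0.1175 × 0.139 = 0.0163325
  Supplier S5: 0.21875 × 0.095 = 0.02078125
Sum = 0.12554875.
The ratio is 0.02078125 / 0.0163325 (the normalizer cancels) = 1.272.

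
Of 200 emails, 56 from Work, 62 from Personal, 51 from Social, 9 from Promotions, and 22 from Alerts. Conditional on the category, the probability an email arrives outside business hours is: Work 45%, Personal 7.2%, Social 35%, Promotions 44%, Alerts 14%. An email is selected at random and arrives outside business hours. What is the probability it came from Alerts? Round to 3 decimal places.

0.056

Prior × likelihood for each hypothesis:
  Work: 0.28 × 0.45 = 0.126
  Personal: 0.31 × 0.072 = 0.02232
  Social: 0.255 × 0.35 = 0.08925
  Promotions: 0.045 × 0.44 = 0.0198
  Alerts: 0.11 × 0.14 = 0.0154
Normalizing constant = 0.27277.
P(Alerts | evidence) = 0.0154 / 0.27277 ≈ 0.056.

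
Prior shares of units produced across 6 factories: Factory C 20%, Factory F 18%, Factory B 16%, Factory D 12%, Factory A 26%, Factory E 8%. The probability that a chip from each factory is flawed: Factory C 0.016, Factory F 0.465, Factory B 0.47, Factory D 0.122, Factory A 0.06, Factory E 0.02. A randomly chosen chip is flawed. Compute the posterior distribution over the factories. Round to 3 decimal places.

Unnormalized posteriors (prior × likelihood):
  Factory C: 0.2 × 0.016 = 0.0032
  Factory F: 0.18 × 0.465 = 0.0837
  Factory B: 0.16 × 0.47 = 0.0752
  Factory D: 0.12 × 0.122 = 0.01464
  Factory A: 0.26 × 0.06 = 0.0156
  Factory E: 0.08 × 0.02 = 0.0016
Total = 0.19394.
P(Factory C | flawed) = 0.0032/0.19394 ≈ 0.016
P(Factory F | flawed) = 0.0837/0.19394 ≈ 0.432
P(Factory B | flawed) = 0.0752/0.19394 ≈ 0.388
P(Factory D | flawed) = 0.01464/0.19394 ≈ 0.075
P(Factory A | flawed) = 0.0156/0.19394 ≈ 0.080
P(Factory E | flawed) = 0.0016/0.19394 ≈ 0.008

Factory C 0.016, Factory F 0.432, Factory B 0.388, Factory D 0.075, Factory A 0.080, Factory E 0.008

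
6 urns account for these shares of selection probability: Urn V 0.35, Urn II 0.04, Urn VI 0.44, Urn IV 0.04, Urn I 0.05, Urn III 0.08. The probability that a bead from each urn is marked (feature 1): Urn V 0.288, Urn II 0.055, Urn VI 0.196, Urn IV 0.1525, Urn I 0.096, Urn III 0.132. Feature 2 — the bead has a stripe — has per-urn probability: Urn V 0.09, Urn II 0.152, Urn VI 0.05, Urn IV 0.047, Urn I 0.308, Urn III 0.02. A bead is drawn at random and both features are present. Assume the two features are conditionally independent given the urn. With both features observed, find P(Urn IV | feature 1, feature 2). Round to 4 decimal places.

0.0183

Prior × likelihood for each hypothesis:
  Urn V: 0.35 × 0.288 × 0.09 = 0.009072
  Urn II: 0.04 × 0.055 × 0.152 = 0.0003344
  Urn VI: 0.44 × 0.196 × 0.05 = 0.004312
  Urn IV: 0.04 × 0.1525 × 0.047 = 0.0002867
  Urn I: 0.05 × 0.096 × 0.308 = 0.0014784
  Urn III: 0.08 × 0.132 × 0.02 = 0.0002112
Total = 0.0156947.
P(Urn IV | evidence) = 0.0002867 / 0.0156947 ≈ 0.0183.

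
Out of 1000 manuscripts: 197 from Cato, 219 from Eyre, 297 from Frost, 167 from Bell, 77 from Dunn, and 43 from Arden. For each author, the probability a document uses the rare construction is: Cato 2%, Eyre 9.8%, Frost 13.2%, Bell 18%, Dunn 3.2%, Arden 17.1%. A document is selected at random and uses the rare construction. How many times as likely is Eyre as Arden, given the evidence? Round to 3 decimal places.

2.919

Unnormalized posteriors (prior × likelihood):
  Cato: 0.197 × 0.02 = 0.00394
  Eyre: 0.219 × 0.098 = 0.021462
  Frost: 0.297 × 0.132 = 0.039204
  Bell: 0.167 × 0.18 = 0.03006
  Dunn: 0.077 × 0.032 = 0.002464
  Arden: 0.043 × 0.171 = 0.007353
Total = 0.104483.
The ratio is 0.021462 / 0.007353 (the normalizer cancels) = 2.919.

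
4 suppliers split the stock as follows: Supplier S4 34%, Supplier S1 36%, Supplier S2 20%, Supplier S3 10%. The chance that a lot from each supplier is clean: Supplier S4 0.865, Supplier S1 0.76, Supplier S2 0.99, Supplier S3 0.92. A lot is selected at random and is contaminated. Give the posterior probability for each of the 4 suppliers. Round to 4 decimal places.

Supplier S4 0.3226, Supplier S1 0.6072, Supplier S2 0.0141, Supplier S3 0.0562

Taking complements, P(contaminated | each) = Supplier S4 0.135, Supplier S1 0.24, Supplier S2 0.01, Supplier S3 0.08.
Unnormalized posteriors (prior × likelihood):
  Supplier S4: 0.34 × 0.135 = 0.0459
  Supplier S1: 0.36 × 0.24 = 0.0864
  Supplier S2: 0.2 × 0.01 = 0.002
  Supplier S3: 0.1 × 0.08 = 0.008
Sum = 0.1423.
P(Supplier S4 | contaminated) = 0.0459/0.1423 ≈ 0.3226
P(Supplier S1 | contaminated) = 0.0864/0.1423 ≈ 0.6072
P(Supplier S2 | contaminated) = 0.002/0.1423 ≈ 0.0141
P(Supplier S3 | contaminated) = 0.008/0.1423 ≈ 0.0562
(Check: 0.3226+0.6072+0.0141+0.0562 = 1.0001.)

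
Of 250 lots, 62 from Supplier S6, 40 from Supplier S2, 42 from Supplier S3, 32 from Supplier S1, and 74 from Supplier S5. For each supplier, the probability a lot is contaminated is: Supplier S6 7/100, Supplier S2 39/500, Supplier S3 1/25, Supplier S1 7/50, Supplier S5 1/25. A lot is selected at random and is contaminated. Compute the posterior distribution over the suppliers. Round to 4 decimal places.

Supplier S6 0.2618, Supplier S2 0.1882, Supplier S3 0.1013, Supplier S1 0.2702, Supplier S5 0.1785

By Bayes' rule, posterior ∝ prior × likelihood:
  Supplier S6: 0.248 × 0.07 = 0.01736
  Supplier S2: 0.16 × 0.078 = 0.01248
  Supplier S3: 0.168 × 0.04 = 0.00672
  Supplier S1: 0.128 × 0.14 = 0.01792
  Supplier S5: 0.296 × 0.04 = 0.01184
Sum = 0.06632.
P(Supplier S6 | contaminated) = 0.01736/0.06632 ≈ 0.2618
P(Supplier S2 | contaminated) = 0.01248/0.06632 ≈ 0.1882
P(Supplier S3 | contaminated) = 0.00672/0.06632 ≈ 0.1013
P(Supplier S1 | contaminated) = 0.01792/0.06632 ≈ 0.2702
P(Supplier S5 | contaminated) = 0.01184/0.06632 ≈ 0.1785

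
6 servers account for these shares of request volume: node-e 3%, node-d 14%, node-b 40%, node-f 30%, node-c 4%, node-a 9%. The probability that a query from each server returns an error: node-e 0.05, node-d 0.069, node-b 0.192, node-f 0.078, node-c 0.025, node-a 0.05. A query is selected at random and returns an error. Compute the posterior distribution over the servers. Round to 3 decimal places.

node-e 0.013, node-d 0.083, node-b 0.657, node-f 0.200, node-c 0.009, node-a 0.039

By Bayes' rule, posterior ∝ prior × likelihood:
  node-e: 0.03 × 0.05 = 0.0015
  node-d: 0.14 × 0.069 = 0.00966
  node-b: 0.4 × 0.192 = 0.0768
  node-f: 0.3 × 0.078 = 0.0234
  node-c: 0.04 × 0.025 = 0.001
  node-a: 0.09 × 0.05 = 0.0045
Total = 0.11686.
P(node-e | error) = 0.0015/0.11686 ≈ 0.013
P(node-d | error) = 0.00966/0.11686 ≈ 0.083
P(node-b | error) = 0.0768/0.11686 ≈ 0.657
P(node-f | error) = 0.0234/0.11686 ≈ 0.200
P(node-c | error) = 0.001/0.11686 ≈ 0.009
P(node-a | error) = 0.0045/0.11686 ≈ 0.039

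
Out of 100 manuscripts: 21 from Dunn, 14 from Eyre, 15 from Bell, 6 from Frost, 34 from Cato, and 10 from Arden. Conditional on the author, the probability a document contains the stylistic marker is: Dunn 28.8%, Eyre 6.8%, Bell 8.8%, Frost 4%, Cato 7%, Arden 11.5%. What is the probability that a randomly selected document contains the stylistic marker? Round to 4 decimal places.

0.1209

Prior × likelihood for each hypothesis:
  Dunn: 0.21 × 0.288 = 0.06048
  Eyre: 0.14 × 0.068 = 0.00952
  Bell: 0.15 × 0.088 = 0.0132
  Frost: 0.06 × 0.04 = 0.0024
  Cato: 0.34 × 0.07 = 0.0238
  Arden: 0.1 × 0.115 = 0.0115
P(marker) = 0.06048 + 0.00952 + 0.0132 + 0.0024 + 0.0238 + 0.0115 = 0.1209 → 0.1209.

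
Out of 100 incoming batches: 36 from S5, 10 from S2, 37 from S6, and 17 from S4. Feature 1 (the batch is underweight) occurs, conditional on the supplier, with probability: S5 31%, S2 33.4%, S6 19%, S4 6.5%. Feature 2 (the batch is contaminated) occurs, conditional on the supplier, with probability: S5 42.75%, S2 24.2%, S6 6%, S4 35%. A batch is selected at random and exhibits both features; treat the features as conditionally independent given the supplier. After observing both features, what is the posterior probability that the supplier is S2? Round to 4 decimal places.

0.1265

Prior × likelihood for each hypothesis:
  S5: 0.36 × 0.31 × 0.4275 = 0.047709
  S2: 0.1 × 0.334 × 0.242 = 0.0080828
  S6: 0.37 × 0.19 × 0.06 = 0.004218
  S4: 0.17 × 0.065 × 0.35 = 0.0038675
Normalizing constant = 0.0638773.
P(S2 | evidence) = 0.0080828 / 0.0638773 ≈ 0.1265.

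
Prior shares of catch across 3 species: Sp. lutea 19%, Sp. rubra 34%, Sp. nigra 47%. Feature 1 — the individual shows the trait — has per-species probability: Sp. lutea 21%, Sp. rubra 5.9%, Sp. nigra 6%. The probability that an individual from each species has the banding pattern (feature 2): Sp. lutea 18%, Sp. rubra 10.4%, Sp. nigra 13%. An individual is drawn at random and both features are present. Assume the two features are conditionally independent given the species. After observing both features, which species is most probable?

Prior × likelihood for each hypothesis:
  Sp. lutea: 0.19 × 0.21 × 0.18 = 0.007182
  Sp. rubra: 0.34 × 0.059 × 0.104 = 0.00208624
  Sp. nigra: 0.47 × 0.06 × 0.13 = 0.003666
Total = 0.01293424.
Largest term belongs to Sp. lutea, so Sp. lutea is most probable.

Sp. lutea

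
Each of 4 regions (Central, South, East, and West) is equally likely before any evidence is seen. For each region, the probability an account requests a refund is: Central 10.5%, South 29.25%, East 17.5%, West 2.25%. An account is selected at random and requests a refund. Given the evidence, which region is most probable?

South

Since the prior is uniform, the posterior is proportional to the likelihood:
  Central: 0.105
  South: 0.2925
  East: 0.175
  West: 0.0225
Sum = 0.595.
Largest term belongs to South, so South is most probable.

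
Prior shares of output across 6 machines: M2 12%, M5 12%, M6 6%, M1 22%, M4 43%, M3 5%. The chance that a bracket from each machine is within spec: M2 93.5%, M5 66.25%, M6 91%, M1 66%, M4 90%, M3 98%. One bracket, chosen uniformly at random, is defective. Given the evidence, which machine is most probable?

Taking complements, P(defective | each) = M2 0.065, M5 0.3375, M6 0.09, M1 0.34, M4 0.1, M3 0.02.
Unnormalized posteriors (prior × likelihood):
  M2: 0.12 × 0.065 = 0.0078
  M5: 0.12 × 0.3375 = 0.0405
  M6: 0.06 × 0.09 = 0.0054
  M1: 0.22 × 0.34 = 0.0748
  M4: 0.43 × 0.1 = 0.043
  M3: 0.05 × 0.02 = 0.001
Normalizing constant = 0.1725.
Largest term belongs to M1, so M1 is most probable.

M1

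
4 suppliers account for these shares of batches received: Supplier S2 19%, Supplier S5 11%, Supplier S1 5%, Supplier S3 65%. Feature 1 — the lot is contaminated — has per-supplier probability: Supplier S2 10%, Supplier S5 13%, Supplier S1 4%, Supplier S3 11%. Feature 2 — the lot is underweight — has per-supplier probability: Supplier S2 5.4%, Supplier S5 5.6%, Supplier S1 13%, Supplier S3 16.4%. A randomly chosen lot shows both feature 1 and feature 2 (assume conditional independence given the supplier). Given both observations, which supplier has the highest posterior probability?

Supplier S3

Unnormalized posteriors (prior × likelihood):
  Supplier S2: 0.19 × 0.1 × 0.054 = 0.001026
  Supplier S5: 0.11 × 0.13 × 0.056 = 0.0008008
  Supplier S1: 0.05 × 0.04 × 0.13 = 0.00026
  Supplier S3: 0.65 × 0.11 × 0.164 = 0.011726
Sum = 0.0138128.
Largest term belongs to Supplier S3, so Supplier S3 is most probable.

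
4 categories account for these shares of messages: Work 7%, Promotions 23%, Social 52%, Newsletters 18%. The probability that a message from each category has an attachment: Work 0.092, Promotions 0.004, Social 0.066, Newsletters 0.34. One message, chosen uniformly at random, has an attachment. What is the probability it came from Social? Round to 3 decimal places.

0.334

By Bayes' rule, posterior ∝ prior × likelihood:
  Work: 0.07 × 0.092 = 0.00644
  Promotions: 0.23 × 0.004 = 0.00092
  Social: 0.52 × 0.066 = 0.03432
  Newsletters: 0.18 × 0.34 = 0.0612
Normalizing constant = 0.10288.
P(Social | evidence) = 0.03432 / 0.10288 ≈ 0.334.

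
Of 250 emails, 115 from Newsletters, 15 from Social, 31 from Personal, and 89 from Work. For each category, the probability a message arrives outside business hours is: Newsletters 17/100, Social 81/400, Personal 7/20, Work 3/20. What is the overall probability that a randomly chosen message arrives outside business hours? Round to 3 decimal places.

0.187

Unnormalized posteriors (prior × likelihood):
  Newsletters: 0.46 × 0.17 = 0.0782
  Social: 0.06 × 0.2025 = 0.01215
  Personal: 0.124 × 0.35 = 0.0434
  Work: 0.356 × 0.15 = 0.0534
P(off-hours) = 0.0782 + 0.01215 + 0.0434 + 0.0534 = 0.18715 → 0.187.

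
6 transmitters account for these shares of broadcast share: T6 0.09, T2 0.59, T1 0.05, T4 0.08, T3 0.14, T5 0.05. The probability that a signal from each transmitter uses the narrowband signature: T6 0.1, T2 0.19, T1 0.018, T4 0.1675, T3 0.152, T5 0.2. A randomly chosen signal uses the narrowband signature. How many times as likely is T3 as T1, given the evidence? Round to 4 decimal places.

23.6444

Compute prior × likelihood for every hypothesis:
  T6: 0.09 × 0.1 = 0.009
  T2: 0.59 × 0.19 = 0.1121
  T1: 0.05 × 0.018 = 0.0009
  T4: 0.08 × 0.1675 = 0.0134
  T3: 0.14 × 0.152 = 0.02128
  T5: 0.05 × 0.2 = 0.01
Normalizing constant = 0.16668.
The ratio is 0.02128 / 0.0009 (the normalizer cancels) = 23.6444.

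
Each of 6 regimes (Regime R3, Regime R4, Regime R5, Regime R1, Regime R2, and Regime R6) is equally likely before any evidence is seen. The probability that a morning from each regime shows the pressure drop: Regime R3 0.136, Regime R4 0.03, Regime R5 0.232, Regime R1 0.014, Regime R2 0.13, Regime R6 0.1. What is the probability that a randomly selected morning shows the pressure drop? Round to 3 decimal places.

0.107

Since the prior is uniform, the posterior is proportional to the likelihood:
  Regime R3: 0.136
  Regime R4: 0.03
  Regime R5: 0.232
  Regime R1: 0.014
  Regime R2: 0.13
  Regime R6: 0.1
P(drop) = (1/6) × (0.136 + 0.03 + 0.232 + 0.014 + 0.13 + 0.1) = 0.642/6 ≈ 0.107.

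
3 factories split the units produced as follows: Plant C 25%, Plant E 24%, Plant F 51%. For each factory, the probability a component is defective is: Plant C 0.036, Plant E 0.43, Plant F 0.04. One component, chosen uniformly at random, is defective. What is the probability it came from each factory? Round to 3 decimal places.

Compute prior × likelihood for every hypothesis:
  Plant C: 0.25 × 0.036 = 0.009
  Plant E: 0.24 × 0.43 = 0.1032
  Plant F: 0.51 × 0.04 = 0.0204
Normalizing constant = 0.1326.
P(Plant C | defective) = 0.009/0.1326 ≈ 0.068
P(Plant E | defective) = 0.1032/0.1326 ≈ 0.778
P(Plant F | defective) = 0.0204/0.1326 ≈ 0.154
(Check: 0.068+0.778+0.154 = 1.000.)

Plant C 0.068, Plant E 0.778, Plant F 0.154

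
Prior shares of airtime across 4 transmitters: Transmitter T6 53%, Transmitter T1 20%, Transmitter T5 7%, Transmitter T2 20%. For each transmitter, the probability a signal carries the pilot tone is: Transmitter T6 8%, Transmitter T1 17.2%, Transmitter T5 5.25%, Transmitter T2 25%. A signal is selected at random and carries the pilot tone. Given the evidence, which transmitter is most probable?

Unnormalized posteriors (prior × likelihood):
  Transmitter T6: 0.53 × 0.08 = 0.0424
  Transmitter T1: 0.2 × 0.172 = 0.0344
  Transmitter T5: 0.07 × 0.0525 = 0.003675
  Transmitter T2: 0.2 × 0.25 = 0.05
Total = 0.130475.
Largest term belongs to Transmitter T2, so Transmitter T2 is most probable.

Transmitter T2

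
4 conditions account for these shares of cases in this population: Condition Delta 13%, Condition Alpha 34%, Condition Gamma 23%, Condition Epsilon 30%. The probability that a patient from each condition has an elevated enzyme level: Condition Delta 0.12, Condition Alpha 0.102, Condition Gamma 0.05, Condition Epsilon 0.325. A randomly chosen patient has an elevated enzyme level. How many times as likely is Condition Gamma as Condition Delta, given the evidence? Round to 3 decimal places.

0.737

Unnormalized posteriors (prior × likelihood):
  Condition Delta: 0.13 × 0.12 = 0.0156
  Condition Alpha: 0.34 × 0.102 = 0.03468
  Condition Gamma: 0.23 × 0.05 = 0.0115
  Condition Epsilon: 0.3 × 0.325 = 0.0975
Total = 0.15928.
The ratio is 0.0115 / 0.0156 (the normalizer cancels) = 0.737.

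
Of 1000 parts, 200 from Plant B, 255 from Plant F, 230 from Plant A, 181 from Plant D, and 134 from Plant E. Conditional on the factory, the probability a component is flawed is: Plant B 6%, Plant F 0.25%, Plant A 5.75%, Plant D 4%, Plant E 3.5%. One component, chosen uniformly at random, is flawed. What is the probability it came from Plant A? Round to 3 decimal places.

Compute prior × likelihood for every hypothesis:
  Plant B: 0.2 × 0.06 = 0.012
  Plant F: 0.255 × 0.0025 = 0.0006375
  Plant A: 0.23 × 0.0575 = 0.013225
  Plant D: 0.181 × 0.04 = 0.00724
  Plant E: 0.134 × 0.035 = 0.00469
Sum = 0.0377925.
P(Plant A | evidence) = 0.013225 / 0.0377925 ≈ 0.350.

0.350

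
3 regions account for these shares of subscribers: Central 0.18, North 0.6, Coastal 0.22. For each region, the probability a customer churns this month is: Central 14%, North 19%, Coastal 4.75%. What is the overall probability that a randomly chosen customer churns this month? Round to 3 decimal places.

Prior × likelihood for each hypothesis:
  Central: 0.18 × 0.14 = 0.0252
  North: 0.6 × 0.19 = 0.114
  Coastal: 0.22 × 0.0475 = 0.01045
P(churn) = 0.0252 + 0.114 + 0.01045 = 0.14965 → 0.150.

0.150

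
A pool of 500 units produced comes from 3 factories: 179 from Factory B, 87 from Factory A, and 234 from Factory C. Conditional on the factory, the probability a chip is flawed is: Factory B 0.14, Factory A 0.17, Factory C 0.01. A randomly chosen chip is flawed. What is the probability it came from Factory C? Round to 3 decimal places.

By Bayes' rule, posterior ∝ prior × likelihood:
  Factory B: 0.358 × 0.14 = 0.05012
  Factory A: 0.174 × 0.17 = 0.02958
  Factory C: 0.468 × 0.01 = 0.00468
Sum = 0.08438.
P(Factory C | evidence) = 0.00468 / 0.08438 ≈ 0.055.

0.055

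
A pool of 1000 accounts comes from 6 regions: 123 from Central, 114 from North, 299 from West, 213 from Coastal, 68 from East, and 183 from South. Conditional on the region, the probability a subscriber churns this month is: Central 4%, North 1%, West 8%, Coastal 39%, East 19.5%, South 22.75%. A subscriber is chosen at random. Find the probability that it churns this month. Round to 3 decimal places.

Unnormalized posteriors (prior × likelihood):
  Central: 0.123 × 0.04 = 0.00492
  North: 0.114 × 0.01 = 0.00114
  West: 0.299 × 0.08 = 0.02392
  Coastal: 0.213 × 0.39 = 0.08307
  East: 0.068 × 0.195 = 0.01326
  South: 0.183 × 0.2275 = 0.0416325
P(churn) = 0.00492 + 0.00114 + 0.02392 + 0.08307 + 0.01326 + 0.0416325 = 0.1679425 → 0.168.

0.168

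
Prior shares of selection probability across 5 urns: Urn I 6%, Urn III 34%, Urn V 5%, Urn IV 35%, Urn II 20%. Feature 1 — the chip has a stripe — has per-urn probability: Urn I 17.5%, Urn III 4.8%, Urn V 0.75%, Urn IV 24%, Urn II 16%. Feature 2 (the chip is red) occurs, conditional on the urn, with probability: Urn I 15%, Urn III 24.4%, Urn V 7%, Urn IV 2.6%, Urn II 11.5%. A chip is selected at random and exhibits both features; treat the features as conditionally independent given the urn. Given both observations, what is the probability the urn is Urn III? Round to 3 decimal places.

0.348

Compute prior × likelihood for every hypothesis:
  Urn I: 0.06 × 0.175 × 0.15 = 0.001575
  Urn III: 0.34 × 0.048 × 0.244 = 0.00398208
  Urn V: 0.05 × 0.0075 × 0.07 = 0.00002625
  Urn IV: 0.35 × 0.24 × 0.026 = 0.002184
  Urn II: 0.2 × 0.16 × 0.115 = 0.00368
Normalizing constant = 0.01144733.
P(Urn III | evidence) = 0.00398208 / 0.01144733 ≈ 0.348.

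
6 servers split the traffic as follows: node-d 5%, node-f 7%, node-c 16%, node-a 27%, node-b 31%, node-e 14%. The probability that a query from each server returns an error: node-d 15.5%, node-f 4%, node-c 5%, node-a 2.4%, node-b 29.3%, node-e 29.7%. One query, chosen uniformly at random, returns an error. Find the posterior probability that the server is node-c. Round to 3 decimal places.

0.051

Prior × likelihood for each hypothesis:
  node-d: 0.05 × 0.155 = 0.00775
  node-f: 0.07 × 0.04 = 0.0028
  node-c: 0.16 × 0.05 = 0.008
  node-a: 0.27 × 0.024 = 0.00648
  node-b: 0.31 × 0.293 = 0.09083
  node-e: 0.14 × 0.297 = 0.04158
Sum = 0.15744.
P(node-c | evidence) = 0.008 / 0.15744 ≈ 0.051.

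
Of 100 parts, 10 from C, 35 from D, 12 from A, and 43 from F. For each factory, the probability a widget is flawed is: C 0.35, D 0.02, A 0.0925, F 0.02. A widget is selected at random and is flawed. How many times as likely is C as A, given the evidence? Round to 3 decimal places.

3.153

By Bayes' rule, posterior ∝ prior × likelihood:
  C: 0.1 × 0.35 = 0.035
  D: 0.35 × 0.02 = 0.007
  A: 0.12 × 0.0925 = 0.0111
  F: 0.43 × 0.02 = 0.0086
Normalizing constant = 0.0617.
The ratio is 0.035 / 0.0111 (the normalizer cancels) = 3.153.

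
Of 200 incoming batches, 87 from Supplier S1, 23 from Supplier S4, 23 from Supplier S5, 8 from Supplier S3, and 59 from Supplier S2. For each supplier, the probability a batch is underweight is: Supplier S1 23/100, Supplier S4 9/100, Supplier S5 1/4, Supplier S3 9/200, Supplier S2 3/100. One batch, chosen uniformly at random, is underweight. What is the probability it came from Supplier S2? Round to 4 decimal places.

0.0591

Compute prior × likelihood for every hypothesis:
  Supplier S1: 0.435 × 0.23 = 0.10005
  Supplier S4: 0.115 × 0.09 = 0.01035
  Supplier S5: 0.115 × 0.25 = 0.02875
  Supplier S3: 0.04 × 0.045 = 0.0018
  Supplier S2: 0.295 × 0.03 = 0.00885
Total = 0.1498.
P(Supplier S2 | evidence) = 0.00885 / 0.1498 ≈ 0.0591.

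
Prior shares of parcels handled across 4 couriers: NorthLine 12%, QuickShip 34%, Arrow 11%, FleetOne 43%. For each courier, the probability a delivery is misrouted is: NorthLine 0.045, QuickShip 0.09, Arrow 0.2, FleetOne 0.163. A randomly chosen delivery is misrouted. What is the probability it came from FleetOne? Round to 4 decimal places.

0.5472

By Bayes' rule, posterior ∝ prior × likelihood:
  NorthLine: 0.12 × 0.045 = 0.0054
  QuickShip: 0.34 × 0.09 = 0.0306
  Arrow: 0.11 × 0.2 = 0.022
  FleetOne: 0.43 × 0.163 = 0.07009
Normalizing constant = 0.12809.
P(FleetOne | evidence) = 0.07009 / 0.12809 ≈ 0.5472.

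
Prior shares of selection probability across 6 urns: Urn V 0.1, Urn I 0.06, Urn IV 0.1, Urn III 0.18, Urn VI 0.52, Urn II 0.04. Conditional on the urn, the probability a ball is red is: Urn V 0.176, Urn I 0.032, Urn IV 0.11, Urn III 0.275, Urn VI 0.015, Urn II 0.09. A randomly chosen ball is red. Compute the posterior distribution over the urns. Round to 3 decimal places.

Unnormalized posteriors (prior × likelihood):
  Urn V: 0.1 × 0.176 = 0.0176
  Urn I: 0.06 × 0.032 = 0.00192
  Urn IV: 0.1 × 0.11 = 0.011
  Urn III: 0.18 × 0.275 = 0.0495
  Urn VI: 0.52 × 0.015 = 0.0078
  Urn II: 0.04 × 0.09 = 0.0036
Sum = 0.09142.
P(Urn V | red) = 0.0176/0.09142 ≈ 0.193
P(Urn I | red) = 0.00192/0.09142 ≈ 0.021
P(Urn IV | red) = 0.011/0.09142 ≈ 0.120
P(Urn III | red) = 0.0495/0.09142 ≈ 0.541
P(Urn VI | red) = 0.0078/0.09142 ≈ 0.085
P(Urn II | red) = 0.0036/0.09142 ≈ 0.039

Urn V 0.193, Urn I 0.021, Urn IV 0.120, Urn III 0.541, Urn VI 0.085, Urn II 0.039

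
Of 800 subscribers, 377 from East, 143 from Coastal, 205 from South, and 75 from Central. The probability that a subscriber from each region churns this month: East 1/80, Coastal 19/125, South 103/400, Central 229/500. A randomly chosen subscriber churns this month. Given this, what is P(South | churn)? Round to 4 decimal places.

Prior × likelihood for each hypothesis:
  East: 0.47125 × 0.0125 = 0.005890625
  Coastal: 0.17875 × 0.152 = 0.02717
  South: 0.25625 × 0.2575 = 0.065984375
  Central: 0.09375 × 0.458 = 0.0429375
Normalizing constant = 0.1419825.
P(South | evidence) = 0.065984375 / 0.1419825 ≈ 0.4647.

0.4647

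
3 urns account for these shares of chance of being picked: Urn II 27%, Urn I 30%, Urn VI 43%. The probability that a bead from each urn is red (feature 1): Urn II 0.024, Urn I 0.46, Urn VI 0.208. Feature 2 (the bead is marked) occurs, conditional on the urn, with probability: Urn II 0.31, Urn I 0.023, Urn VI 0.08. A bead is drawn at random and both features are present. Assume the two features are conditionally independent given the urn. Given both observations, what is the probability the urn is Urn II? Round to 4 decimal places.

By Bayes' rule, posterior ∝ prior × likelihood:
  Urn II: 0.27 × 0.024 × 0.31 = 0.0020088
  Urn I: 0.3 × 0.46 × 0.023 = 0.003174
  Urn VI: 0.43 × 0.208 × 0.08 = 0.0071552
Total = 0.012338.
P(Urn II | evidence) = 0.0020088 / 0.012338 ≈ 0.1628.

0.1628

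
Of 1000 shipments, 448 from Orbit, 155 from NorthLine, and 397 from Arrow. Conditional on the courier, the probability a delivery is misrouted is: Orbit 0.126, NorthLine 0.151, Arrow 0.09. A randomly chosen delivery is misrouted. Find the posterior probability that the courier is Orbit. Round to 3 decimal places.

0.488

By Bayes' rule, posterior ∝ prior × likelihood:
  Orbit: 0.448 × 0.126 = 0.056448
  NorthLine: 0.155 × 0.151 = 0.023405
  Arrow: 0.397 × 0.09 = 0.03573
Sum = 0.115583.
P(Orbit | evidence) = 0.056448 / 0.115583 ≈ 0.488.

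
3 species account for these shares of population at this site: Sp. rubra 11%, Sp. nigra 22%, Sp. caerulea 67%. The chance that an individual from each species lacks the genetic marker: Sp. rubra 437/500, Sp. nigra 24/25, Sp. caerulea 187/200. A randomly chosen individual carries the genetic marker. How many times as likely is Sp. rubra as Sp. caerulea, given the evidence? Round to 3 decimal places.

0.318

Taking complements, P(marker | each) = Sp. rubra 0.126, Sp. nigra 0.04, Sp. caerulea 0.065.
By Bayes' rule, posterior ∝ prior × likelihood:
  Sp. rubra: 0.11 × 0.126 = 0.01386
  Sp. nigra: 0.22 × 0.04 = 0.0088
  Sp. caerulea: 0.67 × 0.065 = 0.04355
Sum = 0.06621.
The ratio is 0.01386 / 0.04355 (the normalizer cancels) = 0.318.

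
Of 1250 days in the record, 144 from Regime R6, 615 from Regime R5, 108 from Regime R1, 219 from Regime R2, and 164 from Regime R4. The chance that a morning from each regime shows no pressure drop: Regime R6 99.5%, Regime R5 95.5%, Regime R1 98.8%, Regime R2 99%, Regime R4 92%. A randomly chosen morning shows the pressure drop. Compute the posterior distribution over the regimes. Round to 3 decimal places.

Taking complements, P(drop | each) = Regime R6 0.005, Regime R5 0.045, Regime R1 0.012, Regime R2 0.01, Regime R4 0.08.
Compute prior × likelihood for every hypothesis:
  Regime R6: 0.1152 × 0.005 = 0.000576
  Regime R5: 0.492 × 0.045 = 0.02214
  Regime R1: 0.0864 × 0.012 = 0.0010368
  Regime R2: 0.1752 × 0.01 = 0.001752
  Regime R4: 0.1312 × 0.08 = 0.010496
Normalizing constant = 0.0360008.
P(Regime R6 | drop) = 0.000576/0.0360008 ≈ 0.016
P(Regime R5 | drop) = 0.02214/0.0360008 ≈ 0.615
P(Regime R1 | drop) = 0.0010368/0.0360008 ≈ 0.029
P(Regime R2 | drop) = 0.001752/0.0360008 ≈ 0.049
P(Regime R4 | drop) = 0.010496/0.0360008 ≈ 0.292
(Check: 0.016+0.615+0.029+0.049+0.292 = 1.001.)

Regime R6 0.016, Regime R5 0.615, Regime R1 0.029, Regime R2 0.049, Regime R4 0.292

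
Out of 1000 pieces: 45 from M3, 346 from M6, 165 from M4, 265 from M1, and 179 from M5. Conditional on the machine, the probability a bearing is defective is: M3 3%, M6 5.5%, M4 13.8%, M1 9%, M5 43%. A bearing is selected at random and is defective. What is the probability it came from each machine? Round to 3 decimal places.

M3 0.009, M6 0.132, M4 0.158, M1 0.166, M5 0.535

Unnormalized posteriors (prior × likelihood):
  M3: 0.045 × 0.03 = 0.00135
  M6: 0.346 × 0.055 = 0.01903
  M4: 0.165 × 0.138 = 0.02277
  M1: 0.265 × 0.09 = 0.02385
  M5: 0.179 × 0.43 = 0.07697
Total = 0.14397.
P(M3 | defective) = 0.00135/0.14397 ≈ 0.009
P(M6 | defective) = 0.01903/0.14397 ≈ 0.132
P(M4 | defective) = 0.02277/0.14397 ≈ 0.158
P(M1 | defective) = 0.02385/0.14397 ≈ 0.166
P(M5 | defective) = 0.07697/0.14397 ≈ 0.535
(Check: 0.009+0.132+0.158+0.166+0.535 = 1.000.)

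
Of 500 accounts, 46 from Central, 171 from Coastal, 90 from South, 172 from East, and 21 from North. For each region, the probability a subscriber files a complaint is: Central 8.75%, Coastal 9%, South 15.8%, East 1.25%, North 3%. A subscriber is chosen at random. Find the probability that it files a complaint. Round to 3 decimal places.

0.073

Compute prior × likelihood for every hypothesis:
  Central: 0.092 × 0.0875 = 0.00805
  Coastal: 0.342 × 0.09 = 0.03078
  South: 0.18 × 0.158 = 0.02844
  East: 0.344 × 0.0125 = 0.0043
  North: 0.042 × 0.03 = 0.00126
P(complaint) = 0.00805 + 0.03078 + 0.02844 + 0.0043 + 0.00126 = 0.07283 → 0.073.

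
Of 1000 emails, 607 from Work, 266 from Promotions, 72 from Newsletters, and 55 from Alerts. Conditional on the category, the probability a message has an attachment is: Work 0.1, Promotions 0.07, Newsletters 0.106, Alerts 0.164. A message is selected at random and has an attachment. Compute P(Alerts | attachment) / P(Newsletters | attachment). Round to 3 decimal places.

1.182

Prior × likelihood for each hypothesis:
  Work: 0.607 × 0.1 = 0.0607
  Promotions: 0.266 × 0.07 = 0.01862
  Newsletters: 0.072 × 0.106 = 0.007632
  Alerts: 0.055 × 0.164 = 0.00902
Total = 0.095972.
The ratio is 0.00902 / 0.007632 (the normalizer cancels) = 1.182.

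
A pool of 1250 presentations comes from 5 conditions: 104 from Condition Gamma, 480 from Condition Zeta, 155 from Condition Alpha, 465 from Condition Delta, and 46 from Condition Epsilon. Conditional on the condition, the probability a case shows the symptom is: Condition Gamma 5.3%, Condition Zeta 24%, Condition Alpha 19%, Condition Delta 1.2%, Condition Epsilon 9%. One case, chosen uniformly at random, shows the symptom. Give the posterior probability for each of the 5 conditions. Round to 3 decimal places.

Condition Gamma 0.034, Condition Zeta 0.721, Condition Alpha 0.184, Condition Delta 0.035, Condition Epsilon 0.026

Compute prior × likelihood for every hypothesis:
  Condition Gamma: 0.0832 × 0.053 = 0.0044096
  Condition Zeta: 0.384 × 0.24 = 0.09216
  Condition Alpha: 0.124 × 0.19 = 0.02356
  Condition Delta: 0.372 × 0.012 = 0.004464
  Condition Epsilon: 0.0368 × 0.09 = 0.003312
Total = 0.1279056.
P(Condition Gamma | symptomatic) = 0.0044096/0.1279056 ≈ 0.034
P(Condition Zeta | symptomatic) = 0.09216/0.1279056 ≈ 0.721
P(Condition Alpha | symptomatic) = 0.02356/0.1279056 ≈ 0.184
P(Condition Delta | symptomatic) = 0.004464/0.1279056 ≈ 0.035
P(Condition Epsilon | symptomatic) = 0.003312/0.1279056 ≈ 0.026
(Check: 0.034+0.721+0.184+0.035+0.026 = 1.000.)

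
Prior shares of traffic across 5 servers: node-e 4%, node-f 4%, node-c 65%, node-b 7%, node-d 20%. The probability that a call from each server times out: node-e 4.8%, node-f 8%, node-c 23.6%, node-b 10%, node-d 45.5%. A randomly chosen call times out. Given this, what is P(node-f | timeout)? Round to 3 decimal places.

0.012

By Bayes' rule, posterior ∝ prior × likelihood:
  node-e: 0.04 × 0.048 = 0.00192
  node-f: 0.04 × 0.08 = 0.0032
  node-c: 0.65 × 0.236 = 0.1534
  node-b: 0.07 × 0.1 = 0.007
  node-d: 0.2 × 0.455 = 0.091
Sum = 0.25652.
P(node-f | evidence) = 0.0032 / 0.25652 ≈ 0.012.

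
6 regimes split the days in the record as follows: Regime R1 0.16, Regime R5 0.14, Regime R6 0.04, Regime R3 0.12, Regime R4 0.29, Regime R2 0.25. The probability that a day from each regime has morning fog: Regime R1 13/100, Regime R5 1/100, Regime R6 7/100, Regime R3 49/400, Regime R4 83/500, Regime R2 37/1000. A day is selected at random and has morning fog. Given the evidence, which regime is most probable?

Regime R4

Compute prior × likelihood for every hypothesis:
  Regime R1: 0.16 × 0.13 = 0.0208
  Regime R5: 0.14 × 0.01 = 0.0014
  Regime R6: 0.04 × 0.07 = 0.0028
  Regime R3: 0.12 × 0.1225 = 0.0147
  Regime R4: 0.29 × 0.166 = 0.04814
  Regime R2: 0.25 × 0.037 = 0.00925
Sum = 0.09709.
Largest term belongs to Regime R4, so Regime R4 is most probable.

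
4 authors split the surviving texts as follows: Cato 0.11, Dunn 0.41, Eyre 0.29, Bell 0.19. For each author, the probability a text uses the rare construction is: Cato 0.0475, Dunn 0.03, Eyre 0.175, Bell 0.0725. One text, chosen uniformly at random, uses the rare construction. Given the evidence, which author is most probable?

By Bayes' rule, posterior ∝ prior × likelihood:
  Cato: 0.11 × 0.0475 = 0.005225
  Dunn: 0.41 × 0.03 = 0.0123
  Eyre: 0.29 × 0.175 = 0.05075
  Bell: 0.19 × 0.0725 = 0.013775
Normalizing constant = 0.08205.
Largest term belongs to Eyre, so Eyre is most probable.

Eyre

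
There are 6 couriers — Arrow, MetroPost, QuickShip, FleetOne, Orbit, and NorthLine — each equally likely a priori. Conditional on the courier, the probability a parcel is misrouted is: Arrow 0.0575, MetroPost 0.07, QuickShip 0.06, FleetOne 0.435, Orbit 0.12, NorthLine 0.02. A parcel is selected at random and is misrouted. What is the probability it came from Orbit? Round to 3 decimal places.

With a uniform prior (1/6 each), posterior ∝ likelihood:
  Arrow: 0.0575
  MetroPost: 0.07
  QuickShip: 0.06
  FleetOne: 0.435
  Orbit: 0.12
  NorthLine: 0.02
Normalizing constant = 0.7625.
P(Orbit | evidence) = 0.12 / 0.7625 ≈ 0.157.

0.157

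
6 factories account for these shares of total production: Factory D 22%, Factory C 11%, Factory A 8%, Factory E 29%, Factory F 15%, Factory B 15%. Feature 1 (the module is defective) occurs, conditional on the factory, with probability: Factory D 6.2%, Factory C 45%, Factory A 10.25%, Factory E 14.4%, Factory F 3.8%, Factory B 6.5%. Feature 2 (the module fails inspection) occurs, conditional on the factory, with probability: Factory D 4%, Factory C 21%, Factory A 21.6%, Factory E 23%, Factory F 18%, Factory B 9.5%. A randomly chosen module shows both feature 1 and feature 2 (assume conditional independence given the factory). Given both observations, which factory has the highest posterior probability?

Factory C

Unnormalized posteriors (prior × likelihood):
  Factory D: 0.22 × 0.062 × 0.04 = 0.0005456
  Factory C: 0.11 × 0.45 × 0.21 = 0.010395
  Factory A: 0.08 × 0.1025 × 0.216 = 0.0017712
  Factory E: 0.29 × 0.144 × 0.23 = 0.0096048
  Factory F: 0.15 × 0.038 × 0.18 = 0.001026
  Factory B: 0.15 × 0.065 × 0.095 = 0.00092625
Sum = 0.02426885.
Largest term belongs to Factory C, so Factory C is most probable.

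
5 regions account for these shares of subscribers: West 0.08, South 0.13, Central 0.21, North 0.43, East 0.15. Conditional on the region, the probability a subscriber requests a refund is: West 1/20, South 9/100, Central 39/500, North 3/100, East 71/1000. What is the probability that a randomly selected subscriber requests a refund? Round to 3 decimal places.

Compute prior × likelihood for every hypothesis:
  West: 0.08 × 0.05 = 0.004
  South: 0.13 × 0.09 = 0.0117
  Central: 0.21 × 0.078 = 0.01638
  North: 0.43 × 0.03 = 0.0129
  East: 0.15 × 0.071 = 0.01065
P(refund) = 0.004 + 0.0117 + 0.01638 + 0.0129 + 0.01065 = 0.05563 → 0.056.

0.056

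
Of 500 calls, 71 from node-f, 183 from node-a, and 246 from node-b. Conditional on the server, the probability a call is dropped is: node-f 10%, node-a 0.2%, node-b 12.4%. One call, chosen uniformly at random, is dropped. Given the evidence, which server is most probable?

Prior × likelihood for each hypothesis:
  node-f: 0.142 × 0.1 = 0.0142
  node-a: 0.366 × 0.002 = 0.000732
  node-b: 0.492 × 0.124 = 0.061008
Sum = 0.07594.
Largest term belongs to node-b, so node-b is most probable.

node-b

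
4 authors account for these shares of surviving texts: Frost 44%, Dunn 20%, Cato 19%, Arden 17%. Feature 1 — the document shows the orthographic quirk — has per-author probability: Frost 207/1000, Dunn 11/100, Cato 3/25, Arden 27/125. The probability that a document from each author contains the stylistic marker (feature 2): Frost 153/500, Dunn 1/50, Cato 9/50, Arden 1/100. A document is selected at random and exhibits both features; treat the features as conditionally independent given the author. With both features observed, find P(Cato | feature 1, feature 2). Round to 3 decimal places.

0.125

Prior × likelihood for each hypothesis:
  Frost: 0.44 × 0.207 × 0.306 = 0.02787048
  Dunn: 0.2 × 0.11 × 0.02 = 0.00044
  Cato: 0.19 × 0.12 × 0.18 = 0.004104
  Arden: 0.17 × 0.216 × 0.01 = 0.0003672
Total = 0.03278168.
P(Cato | evidence) = 0.004104 / 0.03278168 ≈ 0.125.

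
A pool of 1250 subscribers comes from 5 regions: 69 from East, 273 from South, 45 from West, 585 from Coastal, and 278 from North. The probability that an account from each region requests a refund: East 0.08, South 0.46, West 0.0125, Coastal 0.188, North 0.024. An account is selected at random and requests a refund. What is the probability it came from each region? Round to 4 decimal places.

East 0.0222, South 0.5057, West 0.0023, Coastal 0.4429, North 0.0269

Compute prior × likelihood for every hypothesis:
  East: 0.0552 × 0.08 = 0.004416
  South: 0.2184 × 0.46 = 0.100464
  West: 0.036 × 0.0125 = 0.00045
  Coastal: 0.468 × 0.188 = 0.087984
  North: 0.2224 × 0.024 = 0.0053376
Normalizing constant = 0.1986516.
P(East | refund) = 0.004416/0.1986516 ≈ 0.0222
P(South | refund) = 0.100464/0.1986516 ≈ 0.5057
P(West | refund) = 0.00045/0.1986516 ≈ 0.0023
P(Coastal | refund) = 0.087984/0.1986516 ≈ 0.4429
P(North | refund) = 0.0053376/0.1986516 ≈ 0.0269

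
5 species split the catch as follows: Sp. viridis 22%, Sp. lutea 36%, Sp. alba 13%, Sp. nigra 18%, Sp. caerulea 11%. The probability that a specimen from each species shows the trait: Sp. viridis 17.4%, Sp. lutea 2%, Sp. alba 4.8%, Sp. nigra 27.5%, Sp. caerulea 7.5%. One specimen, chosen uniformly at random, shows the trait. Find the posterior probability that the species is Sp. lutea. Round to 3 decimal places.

Prior × likelihood for each hypothesis:
  Sp. viridis: 0.22 × 0.174 = 0.03828
  Sp. lutea: 0.36 × 0.02 = 0.0072
  Sp. alba: 0.13 × 0.048 = 0.00624
  Sp. nigra: 0.18 × 0.275 = 0.0495
  Sp. caerulea: 0.11 × 0.075 = 0.00825
Total = 0.10947.
P(Sp. lutea | evidence) = 0.0072 / 0.10947 ≈ 0.066.

0.066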